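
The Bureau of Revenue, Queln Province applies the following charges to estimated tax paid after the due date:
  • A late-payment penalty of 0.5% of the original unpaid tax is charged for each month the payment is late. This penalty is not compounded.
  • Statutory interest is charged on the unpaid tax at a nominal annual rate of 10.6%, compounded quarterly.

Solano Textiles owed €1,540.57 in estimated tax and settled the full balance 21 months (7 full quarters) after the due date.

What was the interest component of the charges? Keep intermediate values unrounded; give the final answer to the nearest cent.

Interest (10.6%/yr ÷ 4 = 2.65%/quarter): €1,540.57 × ((1 + 0.0265)^7 − 1) = €309.5254…

€309.53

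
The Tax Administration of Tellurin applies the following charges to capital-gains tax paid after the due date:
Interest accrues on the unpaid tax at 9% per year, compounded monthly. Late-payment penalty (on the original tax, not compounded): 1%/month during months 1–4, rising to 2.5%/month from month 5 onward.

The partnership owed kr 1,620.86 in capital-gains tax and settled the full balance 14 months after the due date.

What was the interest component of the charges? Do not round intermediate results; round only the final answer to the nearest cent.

Interest (9%/yr ÷ 12 = 0.75%/month): kr 1,620.86 × ((1 + 0.0075)^14 − 1) = kr 178.7412…

kr 178.74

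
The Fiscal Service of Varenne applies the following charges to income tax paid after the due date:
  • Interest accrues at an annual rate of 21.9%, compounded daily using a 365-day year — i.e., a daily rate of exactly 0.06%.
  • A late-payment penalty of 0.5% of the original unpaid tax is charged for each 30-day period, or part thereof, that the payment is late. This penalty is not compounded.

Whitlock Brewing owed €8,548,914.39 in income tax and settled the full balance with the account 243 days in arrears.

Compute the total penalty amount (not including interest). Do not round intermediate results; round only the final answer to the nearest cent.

Penalty periods: ⌈243/30⌉ = 9; penalty = 9 × 0.5% × €8,548,914.39 = €384,701.15…

€384,701.15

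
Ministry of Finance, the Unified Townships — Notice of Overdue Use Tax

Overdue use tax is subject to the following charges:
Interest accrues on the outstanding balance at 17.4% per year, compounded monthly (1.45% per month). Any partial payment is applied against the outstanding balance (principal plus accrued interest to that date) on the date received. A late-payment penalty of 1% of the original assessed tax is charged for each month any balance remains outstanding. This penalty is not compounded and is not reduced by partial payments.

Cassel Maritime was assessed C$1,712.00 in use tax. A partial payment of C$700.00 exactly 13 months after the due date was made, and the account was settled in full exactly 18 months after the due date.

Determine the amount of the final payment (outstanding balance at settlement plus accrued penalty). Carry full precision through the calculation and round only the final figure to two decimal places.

C$1,774.32

Balance at month 13: C$1,712.0000 × (1 + 0.0145)^13 = C$2,064.3362…
After C$700.00 payment: C$2,064.3362… − C$700.00 = C$1,364.3362…
Balance at month 18: C$1,364.3362… × (1 + 0.0145)^5 = C$1,466.1610…
Penalty: 18 × 1% × C$1,712.00 = C$308.16
Final settlement = outstanding balance + penalty = C$1,466.1610… + C$308.16 = C$1,774.32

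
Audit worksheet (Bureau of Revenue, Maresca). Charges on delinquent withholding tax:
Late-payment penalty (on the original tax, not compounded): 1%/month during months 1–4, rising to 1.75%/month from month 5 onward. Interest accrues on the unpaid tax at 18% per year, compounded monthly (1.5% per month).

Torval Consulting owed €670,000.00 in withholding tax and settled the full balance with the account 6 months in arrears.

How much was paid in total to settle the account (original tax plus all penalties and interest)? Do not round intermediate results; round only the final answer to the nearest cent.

Penalty, months 1–4: 4 × 1% × €670,000.00 = €26,800.00
Penalty, months 5–6: 2 × 1.75% × €670,000.00 = €23,450.00
Interest: €670,000.00 × ((1 + 0.015)^6 − 1) = €670,000.00 × 0.0934433… = €62,606.9868…
Total = €670,000.00 + €50,250.0000 + €62,606.9868… = €782,856.99

€782,856.99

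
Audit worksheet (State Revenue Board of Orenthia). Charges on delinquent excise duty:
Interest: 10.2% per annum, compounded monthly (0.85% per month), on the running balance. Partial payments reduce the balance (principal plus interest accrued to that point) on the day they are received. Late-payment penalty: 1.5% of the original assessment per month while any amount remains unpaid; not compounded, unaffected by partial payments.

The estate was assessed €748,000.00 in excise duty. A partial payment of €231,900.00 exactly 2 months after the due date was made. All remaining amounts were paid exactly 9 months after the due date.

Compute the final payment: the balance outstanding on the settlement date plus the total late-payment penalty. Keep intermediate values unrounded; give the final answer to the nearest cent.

Balance at month 2: €748,000.0000 × (1 + 0.0085)^2 = €760,770.0430
After €231,900.00 payment: €760,770.0430 − €231,900.00 = €528,870.0430
Balance at month 9: €528,870.0430 × (1 + 0.0085)^7 = €561,151.7035…
Penalty: 9 × 1.5% × €748,000.00 = €100,980.00
Final settlement = outstanding balance + penalty = €561,151.7035… + €100,980.00 = €662,131.70

€662,131.70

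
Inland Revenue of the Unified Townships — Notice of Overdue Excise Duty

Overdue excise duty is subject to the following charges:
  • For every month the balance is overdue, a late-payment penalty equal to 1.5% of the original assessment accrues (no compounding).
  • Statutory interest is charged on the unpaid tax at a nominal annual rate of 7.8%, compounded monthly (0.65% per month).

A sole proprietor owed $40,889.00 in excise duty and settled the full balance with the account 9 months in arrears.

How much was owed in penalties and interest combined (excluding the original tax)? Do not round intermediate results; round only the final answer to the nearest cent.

Late-payment penalty = 1.5% × $40,889.00 × 9 mo = $5,520.02…
Interest: $40,889.00 × ((1 + 0.0065)^9 − 1) = $40,889.00 × 0.0600443… = $2,455.1512…
Penalties + interest = $5,520.0150 + $2,455.1512… = $7,975.17

$7,975.17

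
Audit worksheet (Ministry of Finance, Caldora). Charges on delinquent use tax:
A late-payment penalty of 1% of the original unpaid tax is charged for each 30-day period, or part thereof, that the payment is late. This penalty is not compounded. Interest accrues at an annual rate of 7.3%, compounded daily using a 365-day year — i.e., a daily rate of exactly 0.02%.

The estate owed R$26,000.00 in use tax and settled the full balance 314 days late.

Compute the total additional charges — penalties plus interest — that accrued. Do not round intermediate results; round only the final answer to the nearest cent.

R$4,544.99

Penalty periods: ⌈314/30⌉ = 11; penalty = 11 × 1% × R$26,000.00 = R$2,860.00
Interest: R$26,000.00 × ((1 + 0.0002)^314 − 1) = R$26,000.00 × 0.06480717… = R$1,684.9864…
Penalties + interest = R$2,860.0000 + R$1,684.9864… = R$4,544.99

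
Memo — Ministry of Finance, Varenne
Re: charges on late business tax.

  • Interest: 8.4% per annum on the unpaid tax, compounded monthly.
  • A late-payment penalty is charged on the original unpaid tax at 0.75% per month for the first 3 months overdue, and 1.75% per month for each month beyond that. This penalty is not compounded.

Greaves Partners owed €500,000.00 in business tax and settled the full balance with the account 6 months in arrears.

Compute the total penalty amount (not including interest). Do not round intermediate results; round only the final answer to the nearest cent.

Penalty, months 1–3: 3 × 0.75% × €500,000.00 = €11,250.00
Penalty, months 4–6: 3 × 1.75% × €500,000.00 = €26,250.00
Total penalty = €11,250.00 + €26,250.00 = €37,500.00

€37,500.00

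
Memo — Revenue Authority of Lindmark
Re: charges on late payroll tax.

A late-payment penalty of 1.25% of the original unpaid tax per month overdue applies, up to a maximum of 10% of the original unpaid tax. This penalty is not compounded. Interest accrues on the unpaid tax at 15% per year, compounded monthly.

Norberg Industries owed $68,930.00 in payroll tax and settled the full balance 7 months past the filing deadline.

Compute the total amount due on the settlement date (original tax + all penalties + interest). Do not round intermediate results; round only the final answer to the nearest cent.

Penalty: 7 × 1.25% × $68,930.00 = $6,031.38… (below the 10% cap of $6,893.00)
Interest (15%/yr ÷ 12 = 1.25%/month): $68,930.00 × ((1 + 0.0125)^7 − 1) = $6,262.3229…
Total = $68,930.00 + $6,031.3750 + $6,262.3229… = $81,223.70

$81,223.70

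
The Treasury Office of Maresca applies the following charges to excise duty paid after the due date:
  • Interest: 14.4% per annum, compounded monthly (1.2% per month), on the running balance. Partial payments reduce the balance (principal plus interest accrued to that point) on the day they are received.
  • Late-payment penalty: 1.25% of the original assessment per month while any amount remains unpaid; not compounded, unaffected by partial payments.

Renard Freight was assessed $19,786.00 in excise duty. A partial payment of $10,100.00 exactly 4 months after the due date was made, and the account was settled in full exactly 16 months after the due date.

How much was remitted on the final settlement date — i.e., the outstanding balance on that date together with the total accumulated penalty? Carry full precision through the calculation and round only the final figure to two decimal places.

$16,249.59

Balance at month 4: $19,786.0000 × (1 + 0.012)^4 = $20,752.9603…
After $10,100.00 payment: $20,752.9603… − $10,100.00 = $10,652.9603…
Balance at month 16: $10,652.9603… × (1 + 0.012)^12 = $12,292.3936…
Penalty: 16 × 1.25% × $19,786.00 = $3,957.20
Final settlement = outstanding balance + penalty = $12,292.3936… + $3,957.20 = $16,249.59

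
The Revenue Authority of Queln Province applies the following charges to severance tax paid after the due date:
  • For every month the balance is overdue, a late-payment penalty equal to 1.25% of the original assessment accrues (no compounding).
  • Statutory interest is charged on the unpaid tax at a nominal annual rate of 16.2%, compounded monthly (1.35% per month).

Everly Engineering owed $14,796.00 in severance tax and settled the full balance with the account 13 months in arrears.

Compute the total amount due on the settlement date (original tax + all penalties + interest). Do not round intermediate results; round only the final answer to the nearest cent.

$20,018.15

Late-payment penalty: 13 × 1.25% × $14,796.00 = $2,404.35
Interest: $14,796.00 × ((1 + 0.0135)^13 − 1) = $14,796.00 × 0.1904435… = $2,817.8021…
Total = $14,796.00 + $2,404.3500 + $2,817.8021… = $20,018.15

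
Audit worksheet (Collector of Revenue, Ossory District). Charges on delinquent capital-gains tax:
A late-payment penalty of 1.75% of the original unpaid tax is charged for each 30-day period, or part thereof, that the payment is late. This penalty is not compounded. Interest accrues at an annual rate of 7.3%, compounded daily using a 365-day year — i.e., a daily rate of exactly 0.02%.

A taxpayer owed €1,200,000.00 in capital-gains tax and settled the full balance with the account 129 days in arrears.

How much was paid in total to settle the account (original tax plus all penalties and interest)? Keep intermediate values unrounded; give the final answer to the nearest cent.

€1,336,359.66

Penalty periods: ⌈129/30⌉ = 5; penalty = 5 × 1.75% × €1,200,000.00 = €105,000.00
Interest: €1,200,000.00 × ((1 + 0.0002)^129 − 1) = €1,200,000.00 × 0.02613305… = €31,359.6645…
Total = €1,200,000.00 + €105,000.0000 + €31,359.6645… = €1,336,359.66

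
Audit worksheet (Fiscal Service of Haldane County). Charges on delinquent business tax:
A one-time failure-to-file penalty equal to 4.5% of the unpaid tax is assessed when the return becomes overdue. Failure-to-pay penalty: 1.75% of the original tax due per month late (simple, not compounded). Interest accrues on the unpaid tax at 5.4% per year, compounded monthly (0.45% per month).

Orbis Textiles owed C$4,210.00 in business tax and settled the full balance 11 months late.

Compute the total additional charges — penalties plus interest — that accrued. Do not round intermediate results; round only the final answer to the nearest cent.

C$1,213.02

Failure-to-file penalty: 4.5% × C$4,210.00 = C$189.45
Failure-to-pay penalty = 1.75% × C$4,210.00 × 11 mo = C$810.43…
Interest: C$4,210.00 × ((1 + 0.0045)^11 − 1) = C$4,210.00 × 0.0506289… = C$213.1478…
Penalties + interest = C$999.8750 + C$213.1478… = C$1,213.02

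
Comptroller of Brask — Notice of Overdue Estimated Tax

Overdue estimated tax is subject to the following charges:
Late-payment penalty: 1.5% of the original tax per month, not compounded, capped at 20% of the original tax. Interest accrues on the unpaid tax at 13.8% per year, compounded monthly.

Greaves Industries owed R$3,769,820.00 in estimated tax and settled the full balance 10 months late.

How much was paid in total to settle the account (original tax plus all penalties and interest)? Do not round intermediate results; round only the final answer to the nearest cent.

Penalty: 10 × 1.5% × R$3,769,820.00 = R$565,473.00 (below the 20% cap of R$753,964.00)
Interest (13.8%/yr ÷ 12 = 1.15%/month): R$3,769,820.00 × ((1 + 0.0115)^10 − 1) = R$456,666.4914…
Total = R$3,769,820.00 + R$565,473.0000 + R$456,666.4914… = R$4,791,959.49

R$4,791,959.49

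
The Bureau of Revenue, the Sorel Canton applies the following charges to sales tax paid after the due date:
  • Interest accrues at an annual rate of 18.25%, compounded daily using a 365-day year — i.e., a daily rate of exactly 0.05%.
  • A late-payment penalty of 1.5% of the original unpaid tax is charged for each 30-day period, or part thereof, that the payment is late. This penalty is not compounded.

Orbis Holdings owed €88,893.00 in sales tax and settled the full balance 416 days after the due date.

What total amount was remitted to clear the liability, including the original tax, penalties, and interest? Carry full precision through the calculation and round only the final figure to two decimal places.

Penalty periods: ⌈416/30⌉ = 14; penalty = 14 × 1.5% × €88,893.00 = €18,667.53
Interest: €88,893.00 × ((1 + 0.0005)^416 − 1) = €88,893.00 × 0.23114917… = €20,547.5431…
Total = €88,893.00 + €18,667.5300 + €20,547.5431… = €128,108.07

€128,108.07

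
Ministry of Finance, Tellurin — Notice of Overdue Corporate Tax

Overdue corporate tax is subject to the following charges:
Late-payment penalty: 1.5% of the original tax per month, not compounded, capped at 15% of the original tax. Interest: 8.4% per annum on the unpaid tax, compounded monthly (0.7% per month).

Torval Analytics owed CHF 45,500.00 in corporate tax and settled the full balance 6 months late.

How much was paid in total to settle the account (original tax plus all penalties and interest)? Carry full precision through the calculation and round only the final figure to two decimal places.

Penalty: 6 × 1.5% × CHF 45,500.00 = CHF 4,095.00 (below the 15% cap of CHF 6,825.00)
Interest: CHF 45,500.00 × ((1 + 0.007)^6 − 1) = CHF 45,500.00 × 0.0427419… = CHF 1,944.7563…
Total = CHF 45,500.00 + CHF 4,095.0000 + CHF 1,944.7563… = CHF 51,539.76

CHF 51,539.76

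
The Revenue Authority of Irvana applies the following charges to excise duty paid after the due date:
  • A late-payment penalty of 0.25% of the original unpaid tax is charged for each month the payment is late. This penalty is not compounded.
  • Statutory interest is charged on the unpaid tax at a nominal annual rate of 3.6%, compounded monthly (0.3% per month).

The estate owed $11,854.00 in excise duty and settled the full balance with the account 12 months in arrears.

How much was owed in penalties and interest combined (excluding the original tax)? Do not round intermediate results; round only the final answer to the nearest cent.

Late-payment penalty = 0.25% × $11,854.00 × 12 mo = $355.62
Interest: $11,854.00 × ((1 + 0.003)^12 − 1) = $11,854.00 × 0.0366000… = $433.8562…
Penalties + interest = $355.6200 + $433.8562… = $789.48

$789.48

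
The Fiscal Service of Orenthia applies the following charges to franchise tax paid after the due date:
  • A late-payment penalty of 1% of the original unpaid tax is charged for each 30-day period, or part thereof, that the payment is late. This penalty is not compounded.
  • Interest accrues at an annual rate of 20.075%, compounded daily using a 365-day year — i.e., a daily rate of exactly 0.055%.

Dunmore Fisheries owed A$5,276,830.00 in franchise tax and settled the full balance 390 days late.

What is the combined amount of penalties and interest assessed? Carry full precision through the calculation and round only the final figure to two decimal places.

A$1,948,042.32

Penalty periods: ⌈390/30⌉ = 13; penalty = 13 × 1% × A$5,276,830.00 = A$685,987.90
Interest: A$5,276,830.00 × ((1 + 0.00055)^390 − 1) = A$5,276,830.00 × 0.23916905… = A$1,262,054.4188…
Penalties + interest = A$685,987.9000 + A$1,262,054.4188… = A$1,948,042.32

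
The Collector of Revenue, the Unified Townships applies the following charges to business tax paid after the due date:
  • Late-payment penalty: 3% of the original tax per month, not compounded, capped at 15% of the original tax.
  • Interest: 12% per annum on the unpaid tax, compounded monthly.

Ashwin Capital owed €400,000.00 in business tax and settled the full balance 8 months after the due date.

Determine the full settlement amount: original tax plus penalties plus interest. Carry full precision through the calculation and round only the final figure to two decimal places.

€493,142.68

Penalty (uncapped): 8 × 3% × €400,000.00 = €96,000.00; cap = 15% × €400,000.00 = €60,000.00 → penalty = €60,000.00
Interest (12%/yr ÷ 12 = 1%/month): €400,000.00 × ((1 + 0.01)^8 − 1) = €33,142.6823…
Total = €400,000.00 + €60,000.0000 + €33,142.6823… = €493,142.68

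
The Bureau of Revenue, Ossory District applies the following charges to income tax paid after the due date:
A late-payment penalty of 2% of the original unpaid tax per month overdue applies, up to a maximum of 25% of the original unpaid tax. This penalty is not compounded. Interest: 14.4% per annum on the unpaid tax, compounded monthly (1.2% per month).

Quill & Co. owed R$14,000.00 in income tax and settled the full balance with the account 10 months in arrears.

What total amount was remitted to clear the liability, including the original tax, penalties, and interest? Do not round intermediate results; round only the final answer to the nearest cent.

R$18,573.68

Penalty: 10 × 2% × R$14,000.00 = R$2,800.00 (below the 25% cap of R$3,500.00)
Interest: R$14,000.00 × ((1 + 0.012)^10 − 1) = R$14,000.00 × 0.1266918… = R$1,773.6849…
Total = R$14,000.00 + R$2,800.0000 + R$1,773.6849… = R$18,573.68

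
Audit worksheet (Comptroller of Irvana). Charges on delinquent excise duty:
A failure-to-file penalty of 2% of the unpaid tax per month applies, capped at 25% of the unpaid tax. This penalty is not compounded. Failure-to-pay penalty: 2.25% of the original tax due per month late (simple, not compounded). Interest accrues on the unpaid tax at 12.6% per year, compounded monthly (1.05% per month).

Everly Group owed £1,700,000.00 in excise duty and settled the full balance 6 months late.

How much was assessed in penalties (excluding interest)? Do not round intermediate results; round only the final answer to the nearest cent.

£433,500.00

Failure-to-file: 6 × 2% × £1,700,000.00 = £204,000.00 (under the 25% cap)
Failure-to-pay penalty: 6 × 2.25% × £1,700,000.00 = £229,500.00
Total penalty = £204,000.00 + £229,500.00 = £433,500.00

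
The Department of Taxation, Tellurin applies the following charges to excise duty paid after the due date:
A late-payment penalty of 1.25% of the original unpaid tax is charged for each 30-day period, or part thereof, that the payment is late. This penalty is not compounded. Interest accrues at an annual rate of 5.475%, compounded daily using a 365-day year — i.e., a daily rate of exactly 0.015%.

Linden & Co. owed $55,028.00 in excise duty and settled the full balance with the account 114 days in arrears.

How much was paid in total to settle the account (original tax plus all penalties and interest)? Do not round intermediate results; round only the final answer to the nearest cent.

$58,728.40

Penalty periods: ⌈114/30⌉ = 4; penalty = 4 × 1.25% × $55,028.00 = $2,751.40
Interest: $55,028.00 × ((1 + 0.00015)^114 − 1) = $55,028.00 × 0.01724574… = $948.9984…
Total = $55,028.00 + $2,751.4000 + $948.9984… = $58,728.40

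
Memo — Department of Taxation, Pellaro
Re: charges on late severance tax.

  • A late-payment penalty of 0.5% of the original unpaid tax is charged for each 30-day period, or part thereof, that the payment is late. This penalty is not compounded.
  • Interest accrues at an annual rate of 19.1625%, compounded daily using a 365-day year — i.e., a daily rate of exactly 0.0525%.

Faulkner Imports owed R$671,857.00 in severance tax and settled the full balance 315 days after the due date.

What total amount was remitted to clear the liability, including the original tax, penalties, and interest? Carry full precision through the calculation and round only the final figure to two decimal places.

R$829,598.46

Penalty periods: ⌈315/30⌉ = 11; penalty = 11 × 0.5% × R$671,857.00 = R$36,952.14…
Interest: R$671,857.00 × ((1 + 0.000525)^315 − 1) = R$671,857.00 × 0.17978428… = R$120,789.3239…
Total = R$671,857.00 + R$36,952.1350 + R$120,789.3239… = R$829,598.46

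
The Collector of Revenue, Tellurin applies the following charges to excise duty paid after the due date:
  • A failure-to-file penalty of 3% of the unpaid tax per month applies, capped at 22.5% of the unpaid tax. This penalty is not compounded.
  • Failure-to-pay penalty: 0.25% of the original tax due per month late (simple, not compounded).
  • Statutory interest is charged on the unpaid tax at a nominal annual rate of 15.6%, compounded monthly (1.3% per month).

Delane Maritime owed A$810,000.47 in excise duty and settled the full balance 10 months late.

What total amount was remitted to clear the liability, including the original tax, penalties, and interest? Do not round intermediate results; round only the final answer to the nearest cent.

A$1,124,179.19

Failure-to-file: 10 × 3% × A$810,000.47 = A$243,000.14…, capped at 22.5% × A$810,000.47 = A$182,250.11…
Failure-to-pay penalty: 10 × 0.25% × A$810,000.47 = A$20,250.01…
Interest: A$810,000.47 × ((1 + 0.013)^10 − 1) = A$810,000.47 × 0.1378747… = A$111,678.5980…
Total = A$810,000.47 + A$202,500.1175 + A$111,678.5980… = A$1,124,179.19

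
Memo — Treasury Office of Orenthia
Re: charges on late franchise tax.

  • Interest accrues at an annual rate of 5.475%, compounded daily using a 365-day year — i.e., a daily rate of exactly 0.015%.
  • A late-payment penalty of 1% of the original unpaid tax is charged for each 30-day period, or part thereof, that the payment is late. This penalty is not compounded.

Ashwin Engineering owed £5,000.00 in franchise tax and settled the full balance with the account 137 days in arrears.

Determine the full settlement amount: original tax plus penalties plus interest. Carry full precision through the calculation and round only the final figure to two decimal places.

£5,353.81

Penalty periods: ⌈137/30⌉ = 5; penalty = 5 × 1% × £5,000.00 = £250.00
Interest: £5,000.00 × ((1 + 0.00015)^137 − 1) = £5,000.00 × 0.02076103… = £103.8052…
Total = £5,000.00 + £250.0000 + £103.8052… = £5,353.81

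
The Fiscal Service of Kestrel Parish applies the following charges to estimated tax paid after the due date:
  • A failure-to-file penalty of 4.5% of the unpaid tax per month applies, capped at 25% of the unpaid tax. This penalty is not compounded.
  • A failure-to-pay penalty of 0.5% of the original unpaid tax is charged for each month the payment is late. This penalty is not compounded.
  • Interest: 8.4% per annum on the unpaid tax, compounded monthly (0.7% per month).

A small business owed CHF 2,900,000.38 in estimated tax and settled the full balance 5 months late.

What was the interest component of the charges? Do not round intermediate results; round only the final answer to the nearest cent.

Interest: CHF 2,900,000.38 × ((1 + 0.007)^5 − 1) = CHF 2,900,000.38 × 0.0354934… = CHF 102,930.9954…

CHF 102,931.00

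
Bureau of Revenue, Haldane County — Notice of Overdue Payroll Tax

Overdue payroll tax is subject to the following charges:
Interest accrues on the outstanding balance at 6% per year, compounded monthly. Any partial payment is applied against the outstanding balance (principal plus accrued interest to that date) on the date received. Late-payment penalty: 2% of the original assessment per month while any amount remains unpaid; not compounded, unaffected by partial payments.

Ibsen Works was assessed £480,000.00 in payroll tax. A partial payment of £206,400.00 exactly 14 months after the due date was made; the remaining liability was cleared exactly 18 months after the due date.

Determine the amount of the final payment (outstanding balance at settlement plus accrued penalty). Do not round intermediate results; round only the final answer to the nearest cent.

£487,326.83

Monthly rate = 6% ÷ 12 = 0.5%
Balance at month 14: £480,000.0000 × (1 + 0.005)^14 = £514,714.1433…
After £206,400.00 payment: £514,714.1433… − £206,400.00 = £308,314.1433…
Balance at month 18: £308,314.1433… × (1 + 0.005)^4 = £314,526.8277…
Penalty: 18 × 2% × £480,000.00 = £172,800.00
Final settlement = outstanding balance + penalty = £314,526.8277… + £172,800.00 = £487,326.83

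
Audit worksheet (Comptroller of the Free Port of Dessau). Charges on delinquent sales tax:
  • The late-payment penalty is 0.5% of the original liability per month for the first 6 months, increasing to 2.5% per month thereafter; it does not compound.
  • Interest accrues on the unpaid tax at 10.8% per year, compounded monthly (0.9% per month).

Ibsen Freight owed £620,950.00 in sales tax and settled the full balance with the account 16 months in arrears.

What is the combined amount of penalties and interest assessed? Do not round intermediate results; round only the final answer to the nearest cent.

Penalty, months 1–6: 6 × 0.5% × £620,950.00 = £18,628.50
Penalty, months 7–16: 10 × 2.5% × £620,950.00 = £155,237.50
Interest: £620,950.00 × ((1 + 0.009)^16 − 1) = £620,950.00 × 0.1541404… = £95,713.5082…
Penalties + interest = £173,866.0000 + £95,713.5082… = £269,579.51

£269,579.51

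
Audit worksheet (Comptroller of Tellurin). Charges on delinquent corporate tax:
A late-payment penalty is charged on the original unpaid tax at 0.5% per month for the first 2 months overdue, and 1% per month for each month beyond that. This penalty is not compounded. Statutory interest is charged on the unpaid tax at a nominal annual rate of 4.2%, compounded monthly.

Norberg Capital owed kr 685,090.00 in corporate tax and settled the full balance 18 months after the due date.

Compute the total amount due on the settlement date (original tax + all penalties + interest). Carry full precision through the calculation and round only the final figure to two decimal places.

Penalty, months 1–2: 2 × 0.5% × kr 685,090.00 = kr 6,850.90
Penalty, months 3–18: 16 × 1% × kr 685,090.00 = kr 109,614.40
Interest (4.2%/yr ÷ 12 = 0.35%/month): kr 685,090.00 × ((1 + 0.0035)^18 − 1) = kr 44,468.9862…
Total = kr 685,090.00 + kr 116,465.3000 + kr 44,468.9862… = kr 846,024.29

kr 846,024.29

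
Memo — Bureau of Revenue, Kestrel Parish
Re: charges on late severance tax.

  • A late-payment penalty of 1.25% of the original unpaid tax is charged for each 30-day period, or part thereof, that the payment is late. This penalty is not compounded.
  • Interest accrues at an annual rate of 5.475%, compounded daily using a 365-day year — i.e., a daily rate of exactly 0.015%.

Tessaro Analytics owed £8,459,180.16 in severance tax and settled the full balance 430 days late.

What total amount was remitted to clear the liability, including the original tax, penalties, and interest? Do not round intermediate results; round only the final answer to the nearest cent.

Penalty periods: ⌈430/30⌉ = 15; penalty = 15 × 1.25% × £8,459,180.16 = £1,586,096.28
Interest: £8,459,180.16 × ((1 + 0.00015)^430 − 1) = £8,459,180.16 × 0.06662042… = £563,554.1264…
Total = £8,459,180.16 + £1,586,096.2800 + £563,554.1264… = £10,608,830.57

£10,608,830.57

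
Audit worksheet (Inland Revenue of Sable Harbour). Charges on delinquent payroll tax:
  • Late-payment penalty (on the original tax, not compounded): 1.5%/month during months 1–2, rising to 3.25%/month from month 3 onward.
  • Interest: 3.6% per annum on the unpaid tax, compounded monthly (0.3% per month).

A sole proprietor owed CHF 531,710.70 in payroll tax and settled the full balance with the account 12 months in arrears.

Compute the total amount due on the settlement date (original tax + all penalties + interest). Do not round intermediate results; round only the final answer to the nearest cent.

CHF 739,928.60

Penalty, months 1–2: 2 × 1.5% × CHF 531,710.70 = CHF 15,951.32…
Penalty, months 3–12: 10 × 3.25% × CHF 531,710.70 = CHF 172,805.98…
Interest: CHF 531,710.70 × ((1 + 0.003)^12 − 1) = CHF 531,710.70 × 0.0366000… = CHF 19,460.6011…
Total = CHF 531,710.70 + CHF 188,757.2985 + CHF 19,460.6011… = CHF 739,928.60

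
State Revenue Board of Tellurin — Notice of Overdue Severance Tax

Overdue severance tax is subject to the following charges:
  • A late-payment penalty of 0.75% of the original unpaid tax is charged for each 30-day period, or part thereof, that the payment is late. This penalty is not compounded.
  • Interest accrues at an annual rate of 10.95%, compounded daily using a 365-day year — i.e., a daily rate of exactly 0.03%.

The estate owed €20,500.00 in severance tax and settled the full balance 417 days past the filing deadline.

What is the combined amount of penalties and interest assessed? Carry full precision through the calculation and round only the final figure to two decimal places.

Penalty periods: ⌈417/30⌉ = 14; penalty = 14 × 0.75% × €20,500.00 = €2,152.50
Interest: €20,500.00 × ((1 + 0.0003)^417 − 1) = €20,500.00 × 0.13324051… = €2,731.4305…
Penalties + interest = €2,152.5000 + €2,731.4305… = €4,883.93

€4,883.93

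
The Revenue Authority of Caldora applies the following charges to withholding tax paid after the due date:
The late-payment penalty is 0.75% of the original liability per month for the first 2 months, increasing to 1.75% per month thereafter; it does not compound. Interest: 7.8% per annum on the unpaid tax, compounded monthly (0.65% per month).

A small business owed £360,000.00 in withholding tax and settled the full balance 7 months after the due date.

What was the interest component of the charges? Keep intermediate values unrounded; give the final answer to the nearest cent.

£16,702.89

Interest: £360,000.00 × ((1 + 0.0065)^7 − 1) = £360,000.00 × 0.0463969… = £16,702.8929…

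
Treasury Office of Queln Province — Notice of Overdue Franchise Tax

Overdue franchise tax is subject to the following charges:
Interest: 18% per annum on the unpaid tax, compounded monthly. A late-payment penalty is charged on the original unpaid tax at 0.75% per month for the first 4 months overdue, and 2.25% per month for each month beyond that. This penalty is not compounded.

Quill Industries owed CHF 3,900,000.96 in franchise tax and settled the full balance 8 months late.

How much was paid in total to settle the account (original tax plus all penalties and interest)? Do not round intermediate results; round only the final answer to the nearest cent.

CHF 4,861,322.28

Penalty, months 1–4: 4 × 0.75% × CHF 3,900,000.96 = CHF 117,000.03…
Penalty, months 5–8: 4 × 2.25% × CHF 3,900,000.96 = CHF 351,000.09…
Interest (18%/yr ÷ 12 = 1.5%/month): CHF 3,900,000.96 × ((1 + 0.015)^8 − 1) = CHF 493,321.2092…
Total = CHF 3,900,000.96 + CHF 468,000.1152 + CHF 493,321.2092… = CHF 4,861,322.28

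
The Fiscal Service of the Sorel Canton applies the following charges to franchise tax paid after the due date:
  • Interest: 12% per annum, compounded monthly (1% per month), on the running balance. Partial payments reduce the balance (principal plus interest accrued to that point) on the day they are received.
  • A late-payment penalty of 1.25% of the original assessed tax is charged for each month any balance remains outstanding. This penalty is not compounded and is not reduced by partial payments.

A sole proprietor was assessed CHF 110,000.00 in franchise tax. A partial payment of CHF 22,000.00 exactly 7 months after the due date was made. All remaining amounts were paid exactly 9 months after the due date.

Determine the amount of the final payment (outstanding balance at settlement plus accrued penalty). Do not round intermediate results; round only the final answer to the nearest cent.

Balance at month 7: CHF 110,000.0000 × (1 + 0.01)^7 = CHF 117,934.8887…
After CHF 22,000.00 payment: CHF 117,934.8887… − CHF 22,000.00 = CHF 95,934.8887…
Balance at month 9: CHF 95,934.8887… × (1 + 0.01)^2 = CHF 97,863.1800…
Penalty: 9 × 1.25% × CHF 110,000.00 = CHF 12,375.00
Final settlement = outstanding balance + penalty = CHF 97,863.1800… + CHF 12,375.00 = CHF 110,238.18

CHF 110,238.18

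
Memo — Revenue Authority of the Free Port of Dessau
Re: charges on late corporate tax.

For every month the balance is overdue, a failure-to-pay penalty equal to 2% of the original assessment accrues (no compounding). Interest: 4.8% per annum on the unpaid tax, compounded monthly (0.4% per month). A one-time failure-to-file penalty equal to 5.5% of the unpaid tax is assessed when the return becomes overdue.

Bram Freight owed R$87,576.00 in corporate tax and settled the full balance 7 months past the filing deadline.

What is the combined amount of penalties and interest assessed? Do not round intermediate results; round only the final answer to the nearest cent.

R$19,559.07

Failure-to-file penalty: 5.5% × R$87,576.00 = R$4,816.68
Failure-to-pay penalty = 2% × R$87,576.00 × 7 mo = R$12,260.64
Interest: R$87,576.00 × ((1 + 0.004)^7 − 1) = R$87,576.00 × 0.0283382… = R$2,481.7505…
Penalties + interest = R$17,077.3200 + R$2,481.7505… = R$19,559.07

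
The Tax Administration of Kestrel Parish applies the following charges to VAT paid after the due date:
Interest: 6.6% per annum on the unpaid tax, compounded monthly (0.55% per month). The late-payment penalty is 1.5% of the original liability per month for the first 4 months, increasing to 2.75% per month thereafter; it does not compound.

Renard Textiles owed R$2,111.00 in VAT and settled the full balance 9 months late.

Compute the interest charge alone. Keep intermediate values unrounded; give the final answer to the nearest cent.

Interest: R$2,111.00 × ((1 + 0.0055)^9 − 1) = R$2,111.00 × 0.0506031… = R$106.8231…

R$106.82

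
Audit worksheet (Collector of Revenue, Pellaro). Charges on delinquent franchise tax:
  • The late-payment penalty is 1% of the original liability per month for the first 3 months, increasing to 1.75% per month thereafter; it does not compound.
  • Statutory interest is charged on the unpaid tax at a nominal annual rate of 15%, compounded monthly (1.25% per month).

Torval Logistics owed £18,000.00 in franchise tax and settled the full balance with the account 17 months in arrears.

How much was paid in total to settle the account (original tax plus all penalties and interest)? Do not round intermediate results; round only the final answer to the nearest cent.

£27,182.49

Penalty, months 1–3: 3 × 1% × £18,000.00 = £540.00
Penalty, months 4–17: 14 × 1.75% × £18,000.00 = £4,410.00
Interest: £18,000.00 × ((1 + 0.0125)^17 − 1) = £18,000.00 × 0.2351382… = £4,232.4870…
Total = £18,000.00 + £4,950.0000 + £4,232.4870… = £27,182.49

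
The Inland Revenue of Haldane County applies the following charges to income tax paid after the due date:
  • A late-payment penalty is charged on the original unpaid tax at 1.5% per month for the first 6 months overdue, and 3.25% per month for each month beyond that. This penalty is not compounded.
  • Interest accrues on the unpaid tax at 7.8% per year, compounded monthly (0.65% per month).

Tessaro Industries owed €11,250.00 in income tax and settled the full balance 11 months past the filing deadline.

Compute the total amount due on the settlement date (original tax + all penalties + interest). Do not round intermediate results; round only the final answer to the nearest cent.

Penalty, months 1–6: 6 × 1.5% × €11,250.00 = €1,012.50
Penalty, months 7–11: 5 × 3.25% × €11,250.00 = €1,828.13…
Interest: €11,250.00 × ((1 + 0.0065)^11 − 1) = €11,250.00 × 0.0738697… = €831.0336…
Total = €11,250.00 + €2,840.6250 + €831.0336… = €14,921.66

€14,921.66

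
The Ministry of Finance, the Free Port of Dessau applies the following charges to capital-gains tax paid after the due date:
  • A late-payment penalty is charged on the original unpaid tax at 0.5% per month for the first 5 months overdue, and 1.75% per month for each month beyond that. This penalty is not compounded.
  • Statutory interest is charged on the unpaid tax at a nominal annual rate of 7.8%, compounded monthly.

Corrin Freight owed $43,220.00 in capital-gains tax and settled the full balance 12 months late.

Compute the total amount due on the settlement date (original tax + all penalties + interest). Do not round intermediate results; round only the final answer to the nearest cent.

Penalty, months 1–5: 5 × 0.5% × $43,220.00 = $1,080.50
Penalty, months 6–12: 7 × 1.75% × $43,220.00 = $5,294.45
Interest (7.8%/yr ÷ 12 = 0.65%/month): $43,220.00 × ((1 + 0.0065)^12 − 1) = $3,494.3288…
Total = $43,220.00 + $6,374.9500 + $3,494.3288… = $53,089.28

$53,089.28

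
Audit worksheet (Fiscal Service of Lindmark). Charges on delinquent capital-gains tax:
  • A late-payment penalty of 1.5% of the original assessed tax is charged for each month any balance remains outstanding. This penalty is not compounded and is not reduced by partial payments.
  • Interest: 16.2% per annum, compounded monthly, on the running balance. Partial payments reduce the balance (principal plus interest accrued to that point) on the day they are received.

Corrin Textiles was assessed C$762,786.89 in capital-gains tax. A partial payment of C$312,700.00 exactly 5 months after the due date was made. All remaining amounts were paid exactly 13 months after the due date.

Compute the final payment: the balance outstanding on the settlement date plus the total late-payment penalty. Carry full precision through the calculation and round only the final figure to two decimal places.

Monthly rate = 16.2% ÷ 12 = 1.35%
Balance at month 5: C$762,786.8900 × (1 + 0.0135)^5 = C$815,684.0786…
After C$312,700.00 payment: C$815,684.0786… − C$312,700.00 = C$502,984.0786…
Balance at month 13: C$502,984.0786… × (1 + 0.0135)^8 = C$559,943.5707…
Penalty: 13 × 1.5% × C$762,786.89 = C$148,743.44…
Final settlement = outstanding balance + penalty = C$559,943.5707… + C$148,743.44… = C$708,687.01

C$708,687.01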